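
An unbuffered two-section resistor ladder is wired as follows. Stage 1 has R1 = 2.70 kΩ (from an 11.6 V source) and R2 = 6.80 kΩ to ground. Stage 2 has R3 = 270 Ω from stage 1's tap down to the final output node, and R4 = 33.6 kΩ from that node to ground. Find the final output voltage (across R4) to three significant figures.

Stage 2 presents R3+R4 = 33870 Ω as a load on stage 1's tap.
Stage 1's lower leg becomes R2‖(R3+R4) = 5663 Ω, so V_mid = 11.6 × 5663/8363 = 7.855 V.
Stage 2 is itself unloaded: V_out = V_mid × R4/(R3+R4) = 7.855 × 33600/33870 = 7.79 V.

V_out ≈ 7.79 V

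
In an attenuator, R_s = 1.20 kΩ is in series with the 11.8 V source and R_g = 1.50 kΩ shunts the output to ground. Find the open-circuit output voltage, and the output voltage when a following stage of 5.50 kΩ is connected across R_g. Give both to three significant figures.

Open-circuit: V = 11.8 × 1.50/(1.20 + 1.50) = 6.56 V.
With the load, R_g becomes R_g‖R_L = 1.179 kΩ, so V = 11.8 × 1.179/2.379 = 5.85 V.

Unloaded: 6.56 V; loaded: 5.85 V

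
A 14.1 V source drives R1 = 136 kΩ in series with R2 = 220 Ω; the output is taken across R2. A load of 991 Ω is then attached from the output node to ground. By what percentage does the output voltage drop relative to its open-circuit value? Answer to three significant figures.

Unloaded V = 14.1 × 220/136200 = 0.02277 V.
Loaded: R2‖R_L = 180.0 Ω, giving V = 14.1 × 180.0/136200 = 0.01864 V.
Drop = (0.02277 − 0.01864) / 0.02277 = 18.1 %.

18.1 %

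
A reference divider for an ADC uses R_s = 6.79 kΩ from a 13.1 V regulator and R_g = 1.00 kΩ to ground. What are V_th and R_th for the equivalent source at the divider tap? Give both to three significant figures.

V_th is the open-circuit tap voltage: 13.1 × 1.00/(6.79 + 1.00) = 1.68 V.
With the supply zeroed, R_s and R_g appear in parallel from the tap: R_th = R_s‖R_g = (6.79 × 1.00)/7.790 = 872 Ω.

V_th = 1.68 V, R_th = 872 Ω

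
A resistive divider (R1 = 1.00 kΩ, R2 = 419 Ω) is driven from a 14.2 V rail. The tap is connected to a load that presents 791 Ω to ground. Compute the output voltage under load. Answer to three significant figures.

V_out ≈ 3.05 V

The load sits in parallel with R2: R2‖R_L = (419 × 791) / (419 + 791) = 273.9 Ω.
V_out = 14.2 × 273.9 / (1000 + 273.9) = 14.2 × 273.9/1274 = 3.05 V.
(Unloaded it would have been 4.19 V.)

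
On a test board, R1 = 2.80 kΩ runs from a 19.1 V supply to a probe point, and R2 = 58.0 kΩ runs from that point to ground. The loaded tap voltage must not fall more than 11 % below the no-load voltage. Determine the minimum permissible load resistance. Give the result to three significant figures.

Output resistance R_th = R1‖R2 = (2.80 × 58.0)/60.80 = 2.671 kΩ.
The fractional drop is R_th/(R_th + R_L); requiring this ≤ 0.110 gives R_L ≥ R_th(1/0.110 − 1) = 2.671 × 8.091 = 21.6 kΩ.

R_L(min) ≈ 21.6 kΩ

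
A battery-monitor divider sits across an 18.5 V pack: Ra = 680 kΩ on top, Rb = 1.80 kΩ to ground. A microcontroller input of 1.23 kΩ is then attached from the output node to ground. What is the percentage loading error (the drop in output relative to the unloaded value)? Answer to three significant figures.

59.3 %

Unloaded V = 18.5 × 1.80/681.8 = 0.04884 V.
Loaded: Rb‖R_L = 0.7307 kΩ, giving V = 18.5 × 0.7307/680.7 = 0.01986 V.
Drop = (0.04884 − 0.01986) / 0.04884 = 59.3 %.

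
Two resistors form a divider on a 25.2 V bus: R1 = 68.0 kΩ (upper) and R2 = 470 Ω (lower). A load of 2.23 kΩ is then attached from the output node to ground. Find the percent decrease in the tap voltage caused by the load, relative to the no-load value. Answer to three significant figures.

17.3 %

The divider's output (Thévenin) resistance is R1‖R2 = 466.8 Ω.
Fractional drop under load = R_th/(R_th + R_L) = 466.8 / (466.8 + 2230) = 0.1731.
So the output falls by 17.3 %.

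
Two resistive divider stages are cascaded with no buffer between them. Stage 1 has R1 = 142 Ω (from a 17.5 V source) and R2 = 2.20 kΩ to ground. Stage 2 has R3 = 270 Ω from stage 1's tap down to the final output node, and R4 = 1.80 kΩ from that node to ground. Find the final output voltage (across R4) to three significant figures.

Stage 2 presents R3+R4 = 2070 Ω as a load on stage 1's tap.
Stage 1's lower leg becomes R2‖(R3+R4) = 1067 Ω, so V_mid = 17.5 × 1067/1209 = 15.44 V.
Stage 2 is itself unloaded: V_out = V_mid × R4/(R3+R4) = 15.44 × 1800/2070 = 13.4 V.

V_out ≈ 13.4 V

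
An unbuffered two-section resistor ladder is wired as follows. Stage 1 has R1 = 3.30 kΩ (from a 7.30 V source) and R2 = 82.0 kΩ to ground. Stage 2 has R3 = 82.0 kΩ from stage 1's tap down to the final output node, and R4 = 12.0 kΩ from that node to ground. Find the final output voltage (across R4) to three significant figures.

V_out ≈ 0.867 V

Stage 2 presents R3+R4 = 94.00 kΩ as a load on stage 1's tap.
Stage 1's lower leg becomes R2‖(R3+R4) = 43.80 kΩ, so V_mid = 7.30 × 43.80/47.10 = 6.788 V.
Stage 2 is itself unloaded: V_out = V_mid × R4/(R3+R4) = 6.788 × 12.0/94.00 = 0.867 V.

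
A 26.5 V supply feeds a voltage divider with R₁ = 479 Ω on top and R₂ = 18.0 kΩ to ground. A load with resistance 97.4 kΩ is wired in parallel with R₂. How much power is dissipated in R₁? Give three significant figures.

Total resistance from the source is R₁ + (R₂‖R_L) = 15670 Ω, so I = 26.5/15670 Ω = 1.691 mA.
P = I²·R₁ = (1.691 mA)² × 479 Ω = 1.37 mW.

P ≈ 1.37 mW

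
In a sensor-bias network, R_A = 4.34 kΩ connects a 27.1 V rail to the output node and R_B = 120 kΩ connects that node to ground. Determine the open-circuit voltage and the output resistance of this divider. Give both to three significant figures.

V_th = 26.2 V, R_th = 4.19 kΩ

V_th is the open-circuit tap voltage: 27.1 × 120/(4.34 + 120) = 26.2 V.
With the supply zeroed, R_A and R_B appear in parallel from the tap: R_th = R_A‖R_B = (4.34 × 120)/124.3 = 4.19 kΩ.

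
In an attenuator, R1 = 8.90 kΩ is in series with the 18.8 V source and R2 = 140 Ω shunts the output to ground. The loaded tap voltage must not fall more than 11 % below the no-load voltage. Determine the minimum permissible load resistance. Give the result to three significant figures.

Output resistance R_th = R1‖R2 = (8900 × 140)/9040 = 137.8 Ω.
The fractional drop is R_th/(R_th + R_L); requiring this ≤ 0.110 gives R_L ≥ R_th(1/0.110 − 1) = 137.8 × 8.091 = 1.12 kΩ.

R_L(min) ≈ 1.12 kΩ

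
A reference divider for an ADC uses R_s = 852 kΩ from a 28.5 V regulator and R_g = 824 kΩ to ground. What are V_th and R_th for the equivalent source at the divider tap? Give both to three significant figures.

V_th = 14.0 V, R_th = 419 kΩ

V_th is the open-circuit tap voltage: 28.5 × 824/(852 + 824) = 14.0 V.
With the supply zeroed, R_s and R_g appear in parallel from the tap: R_th = R_s‖R_g = (852 × 824)/1676 = 419 kΩ.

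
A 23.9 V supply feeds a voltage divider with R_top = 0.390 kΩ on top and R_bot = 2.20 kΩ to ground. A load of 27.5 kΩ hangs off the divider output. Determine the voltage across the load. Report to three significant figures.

V_out ≈ 20.1 V

The load sits in parallel with R_bot: R_bot‖R_L = (2200 × 27500) / (2200 + 27500) = 2037 Ω.
V_out = 23.9 × 2037 / (390 + 2037) = 23.9 × 2037/2427 = 20.1 V.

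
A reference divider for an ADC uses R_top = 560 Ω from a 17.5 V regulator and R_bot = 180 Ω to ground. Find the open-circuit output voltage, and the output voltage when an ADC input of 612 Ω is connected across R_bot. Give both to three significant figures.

Open-circuit: V = 17.5 × 180/(560 + 180) = 4.26 V.
With the load, R_bot becomes R_bot‖R_L = 139.1 Ω, so V = 17.5 × 139.1/699.1 = 3.48 V.

Unloaded: 4.26 V; loaded: 3.48 V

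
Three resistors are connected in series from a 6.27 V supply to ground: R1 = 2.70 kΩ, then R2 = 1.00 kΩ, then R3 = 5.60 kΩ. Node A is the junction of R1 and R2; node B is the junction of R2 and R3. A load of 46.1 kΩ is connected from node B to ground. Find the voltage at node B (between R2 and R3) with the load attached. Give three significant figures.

At node B, R3 is in parallel with the load: R3‖R_L = 4.993 kΩ.
Below node A the resistance is R2 + (R3‖R_L) = 5.993 kΩ, so V_A = 6.27 × 5.993/8.693 = 4.323 V.
Then V_B = V_A × (R3‖R_L)/(R2 + R3‖R_L) = 4.323 × 4.993/5.993 = 3.60 V.

V ≈ 3.60 V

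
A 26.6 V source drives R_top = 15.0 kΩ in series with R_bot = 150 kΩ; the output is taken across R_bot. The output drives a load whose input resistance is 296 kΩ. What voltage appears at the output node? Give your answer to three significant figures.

V_out ≈ 23.1 V

The load sits in parallel with R_bot: R_bot‖R_L = (150 × 296) / (150 + 296) = 99.55 kΩ.
V_out = 26.6 × 99.55 / (15.0 + 99.55) = 26.6 × 99.55/114.6 = 23.1 V.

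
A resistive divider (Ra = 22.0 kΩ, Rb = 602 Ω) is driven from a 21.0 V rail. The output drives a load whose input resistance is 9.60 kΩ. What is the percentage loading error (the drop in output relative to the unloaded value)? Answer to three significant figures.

The divider's output (Thévenin) resistance is Ra‖Rb = 586.0 Ω.
Fractional drop under load = R_th/(R_th + R_L) = 586.0 / (586.0 + 9600) = 0.05753.
So the output falls by 5.75 %.

5.75 %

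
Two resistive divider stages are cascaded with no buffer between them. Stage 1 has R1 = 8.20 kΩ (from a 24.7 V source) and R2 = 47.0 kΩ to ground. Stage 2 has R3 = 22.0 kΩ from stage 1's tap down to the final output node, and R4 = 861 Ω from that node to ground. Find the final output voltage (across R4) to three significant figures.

Stage 2 presents R3+R4 = 22860 Ω as a load on stage 1's tap.
Stage 1's lower leg becomes R2‖(R3+R4) = 15380 Ω, so V_mid = 24.7 × 15380/23580 = 16.11 V.
Stage 2 is itself unloaded: V_out = V_mid × R4/(R3+R4) = 16.11 × 861/22860 = 0.607 V.

V_out ≈ 0.607 V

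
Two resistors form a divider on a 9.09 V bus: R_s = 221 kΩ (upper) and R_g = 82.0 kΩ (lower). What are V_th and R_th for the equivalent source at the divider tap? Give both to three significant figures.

V_th is the open-circuit tap voltage: 9.09 × 82.0/(221 + 82.0) = 2.46 V.
With the supply zeroed, R_s and R_g appear in parallel from the tap: R_th = R_s‖R_g = (221 × 82.0)/303.0 = 59.8 kΩ.

V_th = 2.46 V, R_th = 59.8 kΩ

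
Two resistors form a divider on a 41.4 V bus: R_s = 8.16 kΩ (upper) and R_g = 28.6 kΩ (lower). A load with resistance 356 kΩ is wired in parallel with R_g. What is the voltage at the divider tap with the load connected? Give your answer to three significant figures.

The load sits in parallel with R_g: R_g‖R_L = (28.6 × 356) / (28.6 + 356) = 26.47 kΩ.
V_out = 41.4 × 26.47 / (8.16 + 26.47) = 41.4 × 26.47/34.63 = 31.6 V.

V_out ≈ 31.6 V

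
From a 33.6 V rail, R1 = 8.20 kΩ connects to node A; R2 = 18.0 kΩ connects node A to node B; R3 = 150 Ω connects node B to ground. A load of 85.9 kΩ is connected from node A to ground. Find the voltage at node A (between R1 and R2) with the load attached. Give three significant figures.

Below node A the series string R2+R3 = 18150 Ω sits in parallel with the 85900 Ω load: 14980 Ω.
V_A = 33.6 × 14980/(8200 + 14980) = 21.7 V.

V ≈ 21.7 V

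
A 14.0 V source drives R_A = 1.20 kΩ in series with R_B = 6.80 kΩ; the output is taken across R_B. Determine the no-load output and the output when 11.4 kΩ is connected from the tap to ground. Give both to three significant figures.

Open-circuit: V = 14.0 × 6.80/(1.20 + 6.80) = 11.9 V.
With the load, R_B becomes R_B‖R_L = 4.259 kΩ, so V = 14.0 × 4.259/5.459 = 10.9 V.

Unloaded: 11.9 V; loaded: 10.9 V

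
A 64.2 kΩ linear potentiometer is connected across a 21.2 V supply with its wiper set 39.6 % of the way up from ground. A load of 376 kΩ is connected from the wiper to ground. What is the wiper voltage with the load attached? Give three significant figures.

V ≈ 8.07 V

The wiper splits the pot into (1−α)R = 38.78 kΩ above and αR = 25.42 kΩ below.
Lower section ‖ load = 23.81 kΩ.
V_wiper = 21.2 × 23.81/(38.78 + 23.81) = 8.07 V.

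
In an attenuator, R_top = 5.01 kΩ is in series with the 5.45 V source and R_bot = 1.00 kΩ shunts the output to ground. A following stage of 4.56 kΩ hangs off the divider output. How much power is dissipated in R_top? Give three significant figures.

Total resistance from the source is R_top + (R_bot‖R_L) = 5.830 kΩ, so I = 5.45/5.830 kΩ = 0.9348 mA.
P = I²·R_top = (0.9348 mA)² × 5.01 kΩ = 4.38 mW.

P ≈ 4.38 mW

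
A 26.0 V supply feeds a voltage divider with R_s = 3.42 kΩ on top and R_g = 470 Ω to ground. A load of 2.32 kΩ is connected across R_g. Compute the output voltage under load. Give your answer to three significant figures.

V_out ≈ 2.67 V

The load sits in parallel with R_g: R_g‖R_L = (470 × 2320) / (470 + 2320) = 390.8 Ω.
V_out = 26.0 × 390.8 / (3420 + 390.8) = 26.0 × 390.8/3811 = 2.67 V.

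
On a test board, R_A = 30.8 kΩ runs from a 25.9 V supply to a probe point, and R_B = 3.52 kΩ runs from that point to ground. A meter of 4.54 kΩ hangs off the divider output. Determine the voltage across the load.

The load sits in parallel with R_B: R_B‖R_L = (3.52 × 4.54) / (3.52 + 4.54) = 1.983 kΩ.
V_out = 25.9 × 1.983 / (30.8 + 1.983) = 25.9 × 1.983/32.78 = 1.57 V.

V_out ≈ 1.57 V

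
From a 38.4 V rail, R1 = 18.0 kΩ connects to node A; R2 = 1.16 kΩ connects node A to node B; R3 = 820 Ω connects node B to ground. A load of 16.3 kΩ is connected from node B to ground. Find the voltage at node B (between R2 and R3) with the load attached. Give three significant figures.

V ≈ 1.50 V

At node B, R3 is in parallel with the load: R3‖R_L = 780.7 Ω.
Below node A the resistance is R2 + (R3‖R_L) = 1941 Ω, so V_A = 38.4 × 1941/19940 = 3.737 V.
Then V_B = V_A × (R3‖R_L)/(R2 + R3‖R_L) = 3.737 × 780.7/1941 = 1.50 V.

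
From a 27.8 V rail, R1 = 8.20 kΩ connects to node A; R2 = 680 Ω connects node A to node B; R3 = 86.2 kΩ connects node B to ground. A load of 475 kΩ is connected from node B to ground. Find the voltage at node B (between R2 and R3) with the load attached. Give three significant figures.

At node B, R3 is in parallel with the load: R3‖R_L = 72960 Ω.
Below node A the resistance is R2 + (R3‖R_L) = 73640 Ω, so V_A = 27.8 × 73640/81840 = 25.01 V.
Then V_B = V_A × (R3‖R_L)/(R2 + R3‖R_L) = 25.01 × 72960/73640 = 24.8 V.

V ≈ 24.8 V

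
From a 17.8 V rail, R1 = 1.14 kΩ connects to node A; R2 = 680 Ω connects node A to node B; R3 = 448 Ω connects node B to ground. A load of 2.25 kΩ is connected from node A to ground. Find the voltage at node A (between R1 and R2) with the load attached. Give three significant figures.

V ≈ 7.07 V

Below node A the series string R2+R3 = 1128 Ω sits in parallel with the 2250 Ω load: 751.3 Ω.
V_A = 17.8 × 751.3/(1140 + 751.3) = 7.07 V.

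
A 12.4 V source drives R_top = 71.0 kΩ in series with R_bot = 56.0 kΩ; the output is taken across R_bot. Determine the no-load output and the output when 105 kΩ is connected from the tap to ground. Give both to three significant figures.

Open-circuit: V = 12.4 × 56.0/(71.0 + 56.0) = 5.47 V.
With the load, R_bot becomes R_bot‖R_L = 36.52 kΩ, so V = 12.4 × 36.52/107.5 = 4.21 V.

Unloaded: 5.47 V; loaded: 4.21 V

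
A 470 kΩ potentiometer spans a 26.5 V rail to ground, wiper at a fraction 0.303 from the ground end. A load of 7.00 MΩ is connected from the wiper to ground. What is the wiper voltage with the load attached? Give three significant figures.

The wiper splits the pot into (1−α)R = 327.6 kΩ above and αR = 142.4 kΩ below.
Lower section ‖ load = 139.6 kΩ.
V_wiper = 26.5 × 139.6/(327.6 + 139.6) = 7.92 V.

V ≈ 7.92 V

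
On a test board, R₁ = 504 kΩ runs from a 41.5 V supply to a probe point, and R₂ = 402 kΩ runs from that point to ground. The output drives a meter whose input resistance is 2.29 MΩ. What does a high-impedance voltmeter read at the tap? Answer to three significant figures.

V_out ≈ 16.8 V

The load sits in parallel with R₂: R₂‖R_L = (402 × 2290) / (402 + 2290) = 342.0 kΩ.
V_out = 41.5 × 342.0 / (504 + 342.0) = 41.5 × 342.0/846.0 = 16.8 V.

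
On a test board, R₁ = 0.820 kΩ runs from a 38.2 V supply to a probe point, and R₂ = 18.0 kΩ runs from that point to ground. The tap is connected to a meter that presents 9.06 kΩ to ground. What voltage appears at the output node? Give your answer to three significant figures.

The load sits in parallel with R₂: R₂‖R_L = (18000 × 9060) / (18000 + 9060) = 6027 Ω.
V_out = 38.2 × 6027 / (820 + 6027) = 38.2 × 6027/6847 = 33.6 V.

V_out ≈ 33.6 V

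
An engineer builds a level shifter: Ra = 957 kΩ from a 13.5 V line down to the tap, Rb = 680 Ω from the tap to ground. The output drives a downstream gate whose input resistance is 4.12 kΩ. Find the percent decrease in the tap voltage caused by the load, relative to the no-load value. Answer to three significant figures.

The divider's output (Thévenin) resistance is Ra‖Rb = 679.5 Ω.
Fractional drop under load = R_th/(R_th + R_L) = 679.5 / (679.5 + 4120) = 0.1416.
So the output falls by 14.2 %.

14.2 %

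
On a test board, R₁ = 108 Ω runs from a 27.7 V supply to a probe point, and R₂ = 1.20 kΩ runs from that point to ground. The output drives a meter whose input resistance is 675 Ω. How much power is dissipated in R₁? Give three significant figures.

P ≈ 284 mW

Total resistance from the source is R₁ + (R₂‖R_L) = 540.0 Ω, so I = 27.7/540.0 Ω = 51.30 mA.
P = I²·R₁ = (51.30 mA)² × 108 Ω = 284 mW.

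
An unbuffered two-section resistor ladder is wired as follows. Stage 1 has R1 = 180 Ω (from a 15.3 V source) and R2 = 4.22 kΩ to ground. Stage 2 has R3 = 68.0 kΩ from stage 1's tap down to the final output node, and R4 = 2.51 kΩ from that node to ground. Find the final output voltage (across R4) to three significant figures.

Stage 2 presents R3+R4 = 70510 Ω as a load on stage 1's tap.
Stage 1's lower leg becomes R2‖(R3+R4) = 3982 Ω, so V_mid = 15.3 × 3982/4162 = 14.64 V.
Stage 2 is itself unloaded: V_out = V_mid × R4/(R3+R4) = 14.64 × 2510/70510 = 0.521 V.

V_out ≈ 0.521 V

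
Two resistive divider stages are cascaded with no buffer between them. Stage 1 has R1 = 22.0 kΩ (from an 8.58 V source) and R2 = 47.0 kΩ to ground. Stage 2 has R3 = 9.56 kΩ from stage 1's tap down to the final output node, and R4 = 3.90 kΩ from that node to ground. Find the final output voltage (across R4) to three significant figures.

Stage 2 presents R3+R4 = 13.46 kΩ as a load on stage 1's tap.
Stage 1's lower leg becomes R2‖(R3+R4) = 10.46 kΩ, so V_mid = 8.58 × 10.46/32.46 = 2.765 V.
Stage 2 is itself unloaded: V_out = V_mid × R4/(R3+R4) = 2.765 × 3.90/13.46 = 0.801 V.

V_out ≈ 0.801 V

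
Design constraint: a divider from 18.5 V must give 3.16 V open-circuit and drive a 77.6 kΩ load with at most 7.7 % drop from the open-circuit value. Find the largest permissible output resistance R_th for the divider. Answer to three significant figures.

R_th ≤ 6.47 kΩ

Loading drop = R_th/(R_th + R_L) ≤ 0.0770, so R_th ≤ R_L · ε/(1−ε) = 77.6 kΩ × 0.0770/0.9230 = 6.47 kΩ.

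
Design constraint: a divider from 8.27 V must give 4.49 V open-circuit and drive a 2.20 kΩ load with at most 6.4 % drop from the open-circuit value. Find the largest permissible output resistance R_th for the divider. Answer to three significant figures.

Loading drop = R_th/(R_th + R_L) ≤ 0.0640, so R_th ≤ R_L · ε/(1−ε) = 2.20 kΩ × 0.0640/0.9360 = 150 Ω.

R_th ≤ 150 Ω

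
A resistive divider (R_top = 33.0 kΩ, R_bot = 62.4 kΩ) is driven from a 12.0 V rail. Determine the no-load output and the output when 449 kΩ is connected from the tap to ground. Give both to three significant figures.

Unloaded: 7.85 V; loaded: 7.49 V

Open-circuit: V = 12.0 × 62.4/(33.0 + 62.4) = 7.85 V.
With the load, R_bot becomes R_bot‖R_L = 54.79 kΩ, so V = 12.0 × 54.79/87.79 = 7.49 V.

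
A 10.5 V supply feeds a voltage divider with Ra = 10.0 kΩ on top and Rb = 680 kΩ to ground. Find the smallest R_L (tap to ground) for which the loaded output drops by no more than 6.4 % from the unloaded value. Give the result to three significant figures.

R_L(min) ≈ 144 kΩ

Output resistance R_th = Ra‖Rb = (10.0 × 680)/690.0 = 9.855 kΩ.
The fractional drop is R_th/(R_th + R_L); requiring this ≤ 0.0640 gives R_L ≥ R_th(1/0.0640 − 1) = 9.855 × 14.62 = 144 kΩ.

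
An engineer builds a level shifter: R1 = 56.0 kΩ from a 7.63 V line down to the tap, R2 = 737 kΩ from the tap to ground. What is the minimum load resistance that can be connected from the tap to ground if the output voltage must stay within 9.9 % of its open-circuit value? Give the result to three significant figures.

Output resistance R_th = R1‖R2 = (56.0 × 737)/793.0 = 52.05 kΩ.
The fractional drop is R_th/(R_th + R_L); requiring this ≤ 0.0990 gives R_L ≥ R_th(1/0.0990 − 1) = 52.05 × 9.101 = 474 kΩ.

R_L(min) ≈ 474 kΩ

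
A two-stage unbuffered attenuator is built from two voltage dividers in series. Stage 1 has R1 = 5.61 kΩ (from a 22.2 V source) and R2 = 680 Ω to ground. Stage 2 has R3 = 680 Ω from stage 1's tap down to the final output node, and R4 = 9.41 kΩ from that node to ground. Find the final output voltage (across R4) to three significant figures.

Stage 2 presents R3+R4 = 10090 Ω as a load on stage 1's tap.
Stage 1's lower leg becomes R2‖(R3+R4) = 637.1 Ω, so V_mid = 22.2 × 637.1/6247 = 2.264 V.
Stage 2 is itself unloaded: V_out = V_mid × R4/(R3+R4) = 2.264 × 9410/10090 = 2.11 V.

V_out ≈ 2.11 V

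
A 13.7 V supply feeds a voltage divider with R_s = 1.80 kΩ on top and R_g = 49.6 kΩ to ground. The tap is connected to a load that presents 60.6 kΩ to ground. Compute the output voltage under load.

The load sits in parallel with R_g: R_g‖R_L = (49.6 × 60.6) / (49.6 + 60.6) = 27.28 kΩ.
V_out = 13.7 × 27.28 / (1.80 + 27.28) = 13.7 × 27.28/29.08 = 12.9 V.

V_out ≈ 12.9 V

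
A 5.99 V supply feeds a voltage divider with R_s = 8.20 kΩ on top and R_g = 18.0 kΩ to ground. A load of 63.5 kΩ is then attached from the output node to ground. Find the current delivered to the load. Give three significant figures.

I_L ≈ 0.0595 mA

R_g‖R_L = 14.02 kΩ; V_out = 5.99 × 14.02/22.22 = 3.780 V.
I_L = V_out / R_L = 3.780 / 63.5 kΩ = 0.0595 mA.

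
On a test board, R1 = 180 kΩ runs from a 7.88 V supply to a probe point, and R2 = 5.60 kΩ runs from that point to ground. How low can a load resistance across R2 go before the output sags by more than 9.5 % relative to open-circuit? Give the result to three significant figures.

Output resistance R_th = R1‖R2 = (180 × 5.60)/185.6 = 5.431 kΩ.
The fractional drop is R_th/(R_th + R_L); requiring this ≤ 0.0950 gives R_L ≥ R_th(1/0.0950 − 1) = 5.431 × 9.526 = 51.7 kΩ.

R_L(min) ≈ 51.7 kΩ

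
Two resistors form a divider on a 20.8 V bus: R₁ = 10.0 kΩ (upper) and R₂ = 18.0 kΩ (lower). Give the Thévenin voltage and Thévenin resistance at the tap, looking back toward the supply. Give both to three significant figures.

V_th = 13.4 V, R_th = 6.43 kΩ

V_th is the open-circuit tap voltage: 20.8 × 18.0/(10.0 + 18.0) = 13.4 V.
With the supply zeroed, R₁ and R₂ appear in parallel from the tap: R_th = R₁‖R₂ = (10.0 × 18.0)/28.00 = 6.43 kΩ.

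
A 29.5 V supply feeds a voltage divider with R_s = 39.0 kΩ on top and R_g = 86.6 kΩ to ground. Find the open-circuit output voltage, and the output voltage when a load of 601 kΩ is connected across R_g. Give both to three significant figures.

Unloaded: 20.3 V; loaded: 19.5 V

Open-circuit: V = 29.5 × 86.6/(39.0 + 86.6) = 20.3 V.
With the load, R_g becomes R_g‖R_L = 75.69 kΩ, so V = 29.5 × 75.69/114.7 = 19.5 V.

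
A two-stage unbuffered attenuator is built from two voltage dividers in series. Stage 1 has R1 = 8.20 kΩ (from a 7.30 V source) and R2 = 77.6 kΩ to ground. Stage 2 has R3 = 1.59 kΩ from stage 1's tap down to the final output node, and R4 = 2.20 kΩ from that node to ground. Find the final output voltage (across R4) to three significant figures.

V_out ≈ 1.30 V

Stage 2 presents R3+R4 = 3.790 kΩ as a load on stage 1's tap.
Stage 1's lower leg becomes R2‖(R3+R4) = 3.614 kΩ, so V_mid = 7.30 × 3.614/11.81 = 2.233 V.
Stage 2 is itself unloaded: V_out = V_mid × R4/(R3+R4) = 2.233 × 2.20/3.790 = 1.30 V.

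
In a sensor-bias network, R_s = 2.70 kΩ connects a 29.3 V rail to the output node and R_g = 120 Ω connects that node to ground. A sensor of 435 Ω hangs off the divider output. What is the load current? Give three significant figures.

I_L ≈ 2.27 mA

R_g‖R_L = 94.05 Ω; V_out = 29.3 × 94.05/2794 = 0.9863 V.
I_L = V_out / R_L = 0.9863 / 435 Ω = 2.27 mA.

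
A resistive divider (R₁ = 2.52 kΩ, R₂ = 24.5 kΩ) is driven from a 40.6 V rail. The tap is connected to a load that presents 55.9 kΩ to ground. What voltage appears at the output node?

V_out ≈ 35.4 V

The load sits in parallel with R₂: R₂‖R_L = (24.5 × 55.9) / (24.5 + 55.9) = 17.03 kΩ.
V_out = 40.6 × 17.03 / (2.52 + 17.03) = 40.6 × 17.03/19.55 = 35.4 V.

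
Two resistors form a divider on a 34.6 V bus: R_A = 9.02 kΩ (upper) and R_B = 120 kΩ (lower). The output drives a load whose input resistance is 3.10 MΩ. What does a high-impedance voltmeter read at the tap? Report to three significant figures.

V_out ≈ 32.1 V

The load sits in parallel with R_B: R_B‖R_L = (120 × 3100) / (120 + 3100) = 115.5 kΩ.
V_out = 34.6 × 115.5 / (9.02 + 115.5) = 34.6 × 115.5/124.5 = 32.1 V.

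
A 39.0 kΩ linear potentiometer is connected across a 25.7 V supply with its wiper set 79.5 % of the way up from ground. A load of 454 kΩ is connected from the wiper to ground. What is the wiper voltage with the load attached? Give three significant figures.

V ≈ 20.1 V

The wiper splits the pot into (1−α)R = 7.995 kΩ above and αR = 31.00 kΩ below.
Lower section ‖ load = 29.02 kΩ.
V_wiper = 25.7 × 29.02/(7.995 + 29.02) = 20.1 V.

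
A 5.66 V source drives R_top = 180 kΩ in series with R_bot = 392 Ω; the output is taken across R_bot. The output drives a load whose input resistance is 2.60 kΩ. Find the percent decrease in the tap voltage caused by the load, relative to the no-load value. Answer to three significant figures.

13.1 %

The divider's output (Thévenin) resistance is R_top‖R_bot = 391.1 Ω.
Fractional drop under load = R_th/(R_th + R_L) = 391.1 / (391.1 + 2600) = 0.1308.
So the output falls by 13.1 %.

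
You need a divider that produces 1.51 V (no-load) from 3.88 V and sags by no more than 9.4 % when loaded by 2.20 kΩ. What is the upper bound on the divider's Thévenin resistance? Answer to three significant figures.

R_th ≤ 228 Ω

Loading drop = R_th/(R_th + R_L) ≤ 0.0940, so R_th ≤ R_L · ε/(1−ε) = 2.20 kΩ × 0.0940/0.9060 = 228 Ω.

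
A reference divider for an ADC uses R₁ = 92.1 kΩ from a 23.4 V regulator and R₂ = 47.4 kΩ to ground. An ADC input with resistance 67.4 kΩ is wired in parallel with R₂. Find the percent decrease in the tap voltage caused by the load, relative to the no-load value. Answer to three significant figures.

31.7 %

The divider's output (Thévenin) resistance is R₁‖R₂ = 31.29 kΩ.
Fractional drop under load = R_th/(R_th + R_L) = 31.29 / (31.29 + 67.4) = 0.3171.
So the output falls by 31.7 %.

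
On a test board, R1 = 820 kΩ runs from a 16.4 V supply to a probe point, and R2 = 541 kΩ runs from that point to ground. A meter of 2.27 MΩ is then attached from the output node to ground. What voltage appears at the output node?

The load sits in parallel with R2: R2‖R_L = (541 × 2270) / (541 + 2270) = 436.9 kΩ.
V_out = 16.4 × 436.9 / (820 + 436.9) = 16.4 × 436.9/1257 = 5.70 V.

V_out ≈ 5.70 V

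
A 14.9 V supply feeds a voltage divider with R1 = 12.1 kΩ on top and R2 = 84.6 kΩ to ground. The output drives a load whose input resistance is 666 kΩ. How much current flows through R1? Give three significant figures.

I ≈ 0.171 mA

R2‖R_L = 75.06 kΩ, so the source sees R1 + R2‖R_L = 87.16 kΩ.
I = 14.9 V / 87.16 kΩ = 0.171 mA.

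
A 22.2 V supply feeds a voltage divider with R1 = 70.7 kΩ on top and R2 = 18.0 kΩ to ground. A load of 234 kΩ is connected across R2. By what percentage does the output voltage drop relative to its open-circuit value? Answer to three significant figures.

The divider's output (Thévenin) resistance is R1‖R2 = 14.35 kΩ.
Fractional drop under load = R_th/(R_th + R_L) = 14.35 / (14.35 + 234) = 0.05777.
So the output falls by 5.78 %.

5.78 %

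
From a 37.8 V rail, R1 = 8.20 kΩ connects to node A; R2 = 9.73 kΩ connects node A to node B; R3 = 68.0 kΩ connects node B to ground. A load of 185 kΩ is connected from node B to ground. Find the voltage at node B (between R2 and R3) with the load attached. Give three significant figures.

At node B, R3 is in parallel with the load: R3‖R_L = 49.72 kΩ.
Below node A the resistance is R2 + (R3‖R_L) = 59.45 kΩ, so V_A = 37.8 × 59.45/67.65 = 33.22 V.
Then V_B = V_A × (R3‖R_L)/(R2 + R3‖R_L) = 33.22 × 49.72/59.45 = 27.8 V.

V ≈ 27.8 V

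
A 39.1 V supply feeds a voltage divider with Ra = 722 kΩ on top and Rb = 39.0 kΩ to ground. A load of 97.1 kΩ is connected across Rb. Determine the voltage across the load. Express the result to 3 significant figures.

V_out ≈ 1.45 V

The load sits in parallel with Rb: Rb‖R_L = (39.0 × 97.1) / (39.0 + 97.1) = 27.82 kΩ.
V_out = 39.1 × 27.82 / (722 + 27.82) = 39.1 × 27.82/749.8 = 1.45 V.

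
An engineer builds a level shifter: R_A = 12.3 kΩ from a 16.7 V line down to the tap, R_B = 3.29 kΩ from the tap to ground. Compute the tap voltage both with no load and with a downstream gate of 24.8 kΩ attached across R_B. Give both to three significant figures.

Open-circuit: V = 16.7 × 3.29/(12.3 + 3.29) = 3.52 V.
With the load, R_B becomes R_B‖R_L = 2.905 kΩ, so V = 16.7 × 2.905/15.20 = 3.19 V.

Unloaded: 3.52 V; loaded: 3.19 V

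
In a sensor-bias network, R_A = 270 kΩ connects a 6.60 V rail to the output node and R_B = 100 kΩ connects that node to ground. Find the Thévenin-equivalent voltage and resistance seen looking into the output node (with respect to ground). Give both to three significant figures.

V_th is the open-circuit tap voltage: 6.60 × 100/(270 + 100) = 1.78 V.
With the supply zeroed, R_A and R_B appear in parallel from the tap: R_th = R_A‖R_B = (270 × 100)/370.0 = 73.0 kΩ.

V_th = 1.78 V, R_th = 73.0 kΩ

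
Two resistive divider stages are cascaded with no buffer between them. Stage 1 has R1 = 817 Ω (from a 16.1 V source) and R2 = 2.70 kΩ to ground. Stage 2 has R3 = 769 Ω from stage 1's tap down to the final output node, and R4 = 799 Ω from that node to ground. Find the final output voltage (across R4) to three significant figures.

V_out ≈ 4.50 V

Stage 2 presents R3+R4 = 1568 Ω as a load on stage 1's tap.
Stage 1's lower leg becomes R2‖(R3+R4) = 991.9 Ω, so V_mid = 16.1 × 991.9/1809 = 8.829 V.
Stage 2 is itself unloaded: V_out = V_mid × R4/(R3+R4) = 8.829 × 799/1568 = 4.50 V.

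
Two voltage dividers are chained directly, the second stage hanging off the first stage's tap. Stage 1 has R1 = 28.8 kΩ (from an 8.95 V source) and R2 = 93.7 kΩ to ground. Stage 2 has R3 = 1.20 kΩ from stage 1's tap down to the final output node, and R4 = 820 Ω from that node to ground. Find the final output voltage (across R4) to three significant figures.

V_out ≈ 0.233 V

Stage 2 presents R3+R4 = 2020 Ω as a load on stage 1's tap.
Stage 1's lower leg becomes R2‖(R3+R4) = 1977 Ω, so V_mid = 8.95 × 1977/30780 = 0.5750 V.
Stage 2 is itself unloaded: V_out = V_mid × R4/(R3+R4) = 0.5750 × 820/2020 = 0.233 V.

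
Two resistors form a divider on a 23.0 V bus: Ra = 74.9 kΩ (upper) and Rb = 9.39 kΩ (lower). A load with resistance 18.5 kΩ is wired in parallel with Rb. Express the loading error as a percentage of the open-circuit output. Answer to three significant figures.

31.1 %

The divider's output (Thévenin) resistance is Ra‖Rb = 8.344 kΩ.
Fractional drop under load = R_th/(R_th + R_L) = 8.344 / (8.344 + 18.5) = 0.3108.
So the output falls by 31.1 %.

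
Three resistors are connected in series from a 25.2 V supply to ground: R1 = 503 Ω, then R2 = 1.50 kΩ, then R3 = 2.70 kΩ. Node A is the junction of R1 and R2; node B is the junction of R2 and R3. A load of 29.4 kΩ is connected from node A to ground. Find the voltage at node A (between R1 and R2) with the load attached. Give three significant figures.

Below node A the series string R2+R3 = 4200 Ω sits in parallel with the 29400 Ω load: 3675 Ω.
V_A = 25.2 × 3675/(503 + 3675) = 22.2 V.

V ≈ 22.2 V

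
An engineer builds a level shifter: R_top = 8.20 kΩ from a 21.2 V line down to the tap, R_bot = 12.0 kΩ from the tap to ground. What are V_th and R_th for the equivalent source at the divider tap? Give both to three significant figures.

V_th is the open-circuit tap voltage: 21.2 × 12.0/(8.20 + 12.0) = 12.6 V.
With the supply zeroed, R_top and R_bot appear in parallel from the tap: R_th = R_top‖R_bot = (8.20 × 12.0)/20.20 = 4.87 kΩ.

V_th = 12.6 V, R_th = 4.87 kΩ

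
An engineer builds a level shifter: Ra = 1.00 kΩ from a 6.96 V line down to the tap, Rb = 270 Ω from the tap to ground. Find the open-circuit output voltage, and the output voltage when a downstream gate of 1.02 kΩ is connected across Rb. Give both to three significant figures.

Unloaded: 1.48 V; loaded: 1.22 V

Open-circuit: V = 6.96 × 270/(1000 + 270) = 1.48 V.
With the load, Rb becomes Rb‖R_L = 213.5 Ω, so V = 6.96 × 213.5/1213 = 1.22 V.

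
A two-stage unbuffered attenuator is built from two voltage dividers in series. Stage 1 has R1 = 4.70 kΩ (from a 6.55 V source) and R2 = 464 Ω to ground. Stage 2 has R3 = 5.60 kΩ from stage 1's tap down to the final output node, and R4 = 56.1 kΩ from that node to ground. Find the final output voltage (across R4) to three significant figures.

Stage 2 presents R3+R4 = 61700 Ω as a load on stage 1's tap.
Stage 1's lower leg becomes R2‖(R3+R4) = 460.5 Ω, so V_mid = 6.55 × 460.5/5161 = 0.5845 V.
Stage 2 is itself unloaded: V_out = V_mid × R4/(R3+R4) = 0.5845 × 56100/61700 = 0.531 V.

V_out ≈ 0.531 V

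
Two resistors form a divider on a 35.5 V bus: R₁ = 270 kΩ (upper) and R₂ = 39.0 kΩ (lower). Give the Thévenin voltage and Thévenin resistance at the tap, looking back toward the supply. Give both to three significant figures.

V_th = 4.48 V, R_th = 34.1 kΩ

V_th is the open-circuit tap voltage: 35.5 × 39.0/(270 + 39.0) = 4.48 V.
With the supply zeroed, R₁ and R₂ appear in parallel from the tap: R_th = R₁‖R₂ = (270 × 39.0)/309.0 = 34.1 kΩ.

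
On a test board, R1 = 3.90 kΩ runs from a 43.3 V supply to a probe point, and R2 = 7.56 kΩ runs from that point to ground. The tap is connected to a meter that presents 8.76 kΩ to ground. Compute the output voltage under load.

V_out ≈ 22.1 V

The load sits in parallel with R2: R2‖R_L = (7.56 × 8.76) / (7.56 + 8.76) = 4.058 kΩ.
V_out = 43.3 × 4.058 / (3.90 + 4.058) = 43.3 × 4.058/7.958 = 22.1 V.
(Unloaded it would have been 28.6 V.)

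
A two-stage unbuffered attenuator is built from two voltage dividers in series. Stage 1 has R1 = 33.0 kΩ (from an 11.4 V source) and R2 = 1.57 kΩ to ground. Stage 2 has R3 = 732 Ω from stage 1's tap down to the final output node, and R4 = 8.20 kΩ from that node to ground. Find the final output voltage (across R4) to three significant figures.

V_out ≈ 0.407 V

Stage 2 presents R3+R4 = 8932 Ω as a load on stage 1's tap.
Stage 1's lower leg becomes R2‖(R3+R4) = 1335 Ω, so V_mid = 11.4 × 1335/34340 = 0.4433 V.
Stage 2 is itself unloaded: V_out = V_mid × R4/(R3+R4) = 0.4433 × 8200/8932 = 0.407 V.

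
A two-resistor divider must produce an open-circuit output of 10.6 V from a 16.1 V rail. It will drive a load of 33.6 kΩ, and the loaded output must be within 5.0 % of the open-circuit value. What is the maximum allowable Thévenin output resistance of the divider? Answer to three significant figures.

R_th ≤ 1.77 kΩ

Loading drop = R_th/(R_th + R_L) ≤ 0.0500, so R_th ≤ R_L · ε/(1−ε) = 33.6 kΩ × 0.0500/0.9500 = 1.77 kΩ.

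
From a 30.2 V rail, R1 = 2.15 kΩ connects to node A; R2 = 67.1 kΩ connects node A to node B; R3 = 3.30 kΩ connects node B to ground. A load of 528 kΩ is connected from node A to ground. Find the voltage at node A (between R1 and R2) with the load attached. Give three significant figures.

V ≈ 29.2 V

Below node A the series string R2+R3 = 70.40 kΩ sits in parallel with the 528 kΩ load: 62.12 kΩ.
V_A = 30.2 × 62.12/(2.15 + 62.12) = 29.2 V.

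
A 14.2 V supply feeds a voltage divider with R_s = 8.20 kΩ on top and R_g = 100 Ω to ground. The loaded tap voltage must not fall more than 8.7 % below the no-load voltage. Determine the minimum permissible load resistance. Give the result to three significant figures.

R_L(min) ≈ 1.04 kΩ

Output resistance R_th = R_s‖R_g = (8200 × 100)/8300 = 98.80 Ω.
The fractional drop is R_th/(R_th + R_L); requiring this ≤ 0.0870 gives R_L ≥ R_th(1/0.0870 − 1) = 98.80 × 10.49 = 1.04 kΩ.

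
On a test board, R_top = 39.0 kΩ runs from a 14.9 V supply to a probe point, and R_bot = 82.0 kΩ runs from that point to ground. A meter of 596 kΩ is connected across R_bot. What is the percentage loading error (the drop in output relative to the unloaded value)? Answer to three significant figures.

4.25 %

The divider's output (Thévenin) resistance is R_top‖R_bot = 26.43 kΩ.
Fractional drop under load = R_th/(R_th + R_L) = 26.43 / (26.43 + 596) = 0.04246.
So the output falls by 4.25 %.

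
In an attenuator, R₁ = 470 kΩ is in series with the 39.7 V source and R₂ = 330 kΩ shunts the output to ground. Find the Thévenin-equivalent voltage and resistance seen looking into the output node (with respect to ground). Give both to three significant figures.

V_th = 16.4 V, R_th = 194 kΩ

V_th is the open-circuit tap voltage: 39.7 × 330/(470 + 330) = 16.4 V.
With the supply zeroed, R₁ and R₂ appear in parallel from the tap: R_th = R₁‖R₂ = (470 × 330)/800.0 = 194 kΩ.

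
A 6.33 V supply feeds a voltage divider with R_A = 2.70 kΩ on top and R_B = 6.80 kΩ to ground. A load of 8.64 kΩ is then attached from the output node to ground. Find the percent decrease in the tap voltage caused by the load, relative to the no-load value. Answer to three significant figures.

Unloaded V = 6.33 × 6.80/9.500 = 4.531 V.
Loaded: R_B‖R_L = 3.805 kΩ, giving V = 6.33 × 3.805/6.505 = 3.703 V.
Drop = (4.531 − 3.703) / 4.531 = 18.3 %.

18.3 %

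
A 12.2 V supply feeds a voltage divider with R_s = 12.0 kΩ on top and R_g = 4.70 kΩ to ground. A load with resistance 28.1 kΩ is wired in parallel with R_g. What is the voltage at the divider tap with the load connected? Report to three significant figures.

V_out ≈ 3.07 V

The load sits in parallel with R_g: R_g‖R_L = (4.70 × 28.1) / (4.70 + 28.1) = 4.027 kΩ.
V_out = 12.2 × 4.027 / (12.0 + 4.027) = 12.2 × 4.027/16.03 = 3.07 V.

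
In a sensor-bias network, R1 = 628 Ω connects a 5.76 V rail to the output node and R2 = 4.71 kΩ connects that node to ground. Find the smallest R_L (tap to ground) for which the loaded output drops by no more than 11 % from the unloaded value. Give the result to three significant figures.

Output resistance R_th = R1‖R2 = (628 × 4710)/5338 = 554.1 Ω.
The fractional drop is R_th/(R_th + R_L); requiring this ≤ 0.110 gives R_L ≥ R_th(1/0.110 − 1) = 554.1 × 8.091 = 4.48 kΩ.

R_L(min) ≈ 4.48 kΩ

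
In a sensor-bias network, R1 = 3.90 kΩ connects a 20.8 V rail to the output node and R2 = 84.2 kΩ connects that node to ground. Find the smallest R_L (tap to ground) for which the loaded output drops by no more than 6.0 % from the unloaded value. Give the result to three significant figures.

R_L(min) ≈ 58.4 kΩ

Output resistance R_th = R1‖R2 = (3.90 × 84.2)/88.10 = 3.727 kΩ.
The fractional drop is R_th/(R_th + R_L); requiring this ≤ 0.0600 gives R_L ≥ R_th(1/0.0600 − 1) = 3.727 × 15.67 = 58.4 kΩ.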